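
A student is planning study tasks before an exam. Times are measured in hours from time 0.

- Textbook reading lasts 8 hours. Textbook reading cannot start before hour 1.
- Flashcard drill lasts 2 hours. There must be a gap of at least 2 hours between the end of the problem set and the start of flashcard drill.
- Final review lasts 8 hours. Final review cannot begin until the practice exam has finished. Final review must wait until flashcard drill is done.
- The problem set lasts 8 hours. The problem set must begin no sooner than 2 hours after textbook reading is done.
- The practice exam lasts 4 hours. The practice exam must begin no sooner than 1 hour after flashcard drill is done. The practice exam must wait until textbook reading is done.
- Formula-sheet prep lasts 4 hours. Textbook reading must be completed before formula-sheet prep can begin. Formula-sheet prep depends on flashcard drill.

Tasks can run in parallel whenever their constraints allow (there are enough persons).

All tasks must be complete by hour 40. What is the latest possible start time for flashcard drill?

25

Nothing follows final review; the deadline of hour 40 is its only limit. It must start by 40 − 8 = hour 32.
The practice exam must finish before final review (must start by hour 32). With a 4-hour duration, the practice exam must start by 32 − 4 = hour 28.
Nothing follows formula-sheet prep; the deadline of hour 40 is its only limit. It must start by 40 − 4 = hour 36.
Flashcard drill feeds the practice exam (must start by hour 28, minus 1-hour gap → hour 27); formula-sheet prep (must start by hour 36); final review (must start by hour 32). Taking the minimum, flashcard drill must finish by hour 27 and start by 27 − 2 = hour 25.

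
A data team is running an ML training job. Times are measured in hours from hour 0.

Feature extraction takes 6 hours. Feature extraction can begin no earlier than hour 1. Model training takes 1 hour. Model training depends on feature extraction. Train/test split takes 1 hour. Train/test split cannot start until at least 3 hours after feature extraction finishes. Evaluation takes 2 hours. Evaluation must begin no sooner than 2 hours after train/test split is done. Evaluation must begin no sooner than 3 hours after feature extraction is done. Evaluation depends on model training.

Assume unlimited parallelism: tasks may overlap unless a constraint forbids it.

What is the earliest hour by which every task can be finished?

15

Feature extraction cannot begin until its own release at hour 1. It runs from hour 1 to 1 + 6 = hour 7.
After feature extraction (finishes hour 7), model training can start at hour 7 and finishes at hour 8.
Train/test split cannot begin until feature extraction (finishes hour 7, plus 3-hour gap → hour 10). It runs from hour 10 to 10 + 1 = hour 11.
Evaluation needs all of train/test split (finishes hour 11, plus 2-hour gap → hour 13); feature extraction (finishes hour 7, plus 3-hour gap → hour 10); model training (finishes hour 8). That puts its earliest start at hour 13; it finishes at 13 + 2 = hour 15.
All tasks are finished once the last one completes. Finish times: Feature extraction at 7, Train/test split at 11, Model training at 8, Evaluation at 15. The latest is hour 15.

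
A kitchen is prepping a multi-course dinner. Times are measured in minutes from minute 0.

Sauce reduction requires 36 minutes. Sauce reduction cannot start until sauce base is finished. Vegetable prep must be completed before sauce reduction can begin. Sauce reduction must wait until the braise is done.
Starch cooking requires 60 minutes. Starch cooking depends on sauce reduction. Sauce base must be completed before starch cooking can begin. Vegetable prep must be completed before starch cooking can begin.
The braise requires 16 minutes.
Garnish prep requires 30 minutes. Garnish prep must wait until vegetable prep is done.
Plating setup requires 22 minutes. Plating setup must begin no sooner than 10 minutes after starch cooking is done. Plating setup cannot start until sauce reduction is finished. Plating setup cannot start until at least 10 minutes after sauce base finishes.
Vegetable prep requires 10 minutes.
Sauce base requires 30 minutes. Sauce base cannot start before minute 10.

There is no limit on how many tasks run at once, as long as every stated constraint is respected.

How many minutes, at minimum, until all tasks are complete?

Vegetable prep can start immediately at minute 0; it finishes at minute 10.
Garnish prep waits on vegetable prep (finishes minute 10), so it starts at minute 10 and finishes at 10 + 30 = minute 40.
The braise can start immediately at minute 0; it finishes at minute 16.
Sauce base waits on its own release at minute 10, so it starts at minute 10 and finishes at 10 + 30 = minute 40.
For sauce reduction: sauce base (finishes minute 40); vegetable prep (finishes minute 10); the braise (finishes minute 16). Taking the maximum gives a start of minute 40, and it finishes at 40 + 36 = minute 76.
For starch cooking: sauce reduction (finishes minute 76); sauce base (finishes minute 40); vegetable prep (finishes minute 10). Taking the maximum gives a start of minute 76, and it finishes at 76 + 60 = minute 136.
Plating setup needs all of starch cooking (finishes minute 136, plus 10-minute gap → minute 146); sauce reduction (finishes minute 76); sauce base (finishes minute 40, plus 10-minute gap → minute 50). That puts its earliest start at minute 146; it finishes at 146 + 22 = minute 168.
All tasks are finished once the last one completes. Finish times: Sauce base at 40, The braise at 16, Vegetable prep at 10, Sauce reduction at 76, Starch cooking at 136, Plating setup at 168, Garnish prep at 40. The latest is minute 168.

168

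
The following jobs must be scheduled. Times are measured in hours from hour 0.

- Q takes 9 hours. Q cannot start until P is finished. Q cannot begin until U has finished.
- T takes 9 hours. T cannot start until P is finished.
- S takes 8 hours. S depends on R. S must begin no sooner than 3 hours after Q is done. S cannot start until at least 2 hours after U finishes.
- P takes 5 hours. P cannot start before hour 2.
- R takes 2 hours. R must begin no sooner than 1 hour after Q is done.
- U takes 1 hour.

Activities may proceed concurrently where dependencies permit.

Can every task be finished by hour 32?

U can start immediately at hour 0; it finishes at hour 1.
P cannot begin until its own release at hour 2. It runs from hour 2 to 2 + 5 = hour 7.
T waits on P (finishes hour 7), so it starts at hour 7 and finishes at 7 + 9 = hour 16.
Q cannot start until P (finishes hour 7); U (finishes hour 1). The controlling bound is hour 7, so Q finishes at 7 + 9 = hour 16.
After Q (finishes hour 16, plus 1-hour gap → hour 17), R can start at hour 17 and finishes at hour 19.
S cannot start until R (finishes hour 19); Q (finishes hour 16, plus 3-hour gap → hour 19); U (finishes hour 1, plus 2-hour gap → hour 3). The controlling bound is hour 19, so S finishes at 19 + 8 = hour 27.
Every task is finished by hour 27, which is no later than the deadline of 32, so the schedule is feasible.

Yes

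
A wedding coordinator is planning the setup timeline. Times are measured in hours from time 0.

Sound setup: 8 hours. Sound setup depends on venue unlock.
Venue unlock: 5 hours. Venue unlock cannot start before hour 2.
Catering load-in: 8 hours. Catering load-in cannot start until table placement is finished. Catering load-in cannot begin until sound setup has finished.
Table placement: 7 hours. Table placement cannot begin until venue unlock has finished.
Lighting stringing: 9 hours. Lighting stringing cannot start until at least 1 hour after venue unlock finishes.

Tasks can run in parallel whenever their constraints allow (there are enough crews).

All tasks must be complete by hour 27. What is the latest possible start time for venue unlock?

Nothing follows catering load-in; the deadline of hour 27 is its only limit. It must start by 27 − 8 = hour 19.
Table placement feeds into catering load-in (must start by hour 19); so table placement must finish by hour 19 and therefore start by hour 12.
Lighting stringing has no dependents, so it just needs to finish by hour 27. Starting by 27 − 9 = hour 18 achieves that.
Since catering load-in (must start by hour 19) depends on it, sound setup must finish by hour 19. Backing off its 8-hour duration gives a latest start of hour 11.
Venue unlock has several dependents: table placement (must start by hour 12); lighting stringing (must start by hour 18, minus 1-hour gap → hour 17); sound setup (must start by hour 11). The earliest of those limits is hour 11, so venue unlock must start by 11 − 5 = hour 6.

6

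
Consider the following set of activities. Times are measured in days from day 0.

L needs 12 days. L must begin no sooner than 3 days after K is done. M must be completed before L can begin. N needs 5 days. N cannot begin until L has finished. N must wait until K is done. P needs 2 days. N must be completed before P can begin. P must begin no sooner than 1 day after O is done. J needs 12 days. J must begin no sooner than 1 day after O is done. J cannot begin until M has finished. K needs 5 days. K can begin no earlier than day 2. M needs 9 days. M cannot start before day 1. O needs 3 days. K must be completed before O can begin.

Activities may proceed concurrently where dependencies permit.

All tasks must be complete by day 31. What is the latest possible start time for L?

12

Nothing follows P; the deadline of day 31 is its only limit. It must start by 31 − 2 = day 29.
N feeds into P (must start by day 29); so N must finish by day 29 and therefore start by day 24.
Since N (must start by day 24) depends on it, L must finish by day 24. Backing off its 12-day duration gives a latest start of day 12.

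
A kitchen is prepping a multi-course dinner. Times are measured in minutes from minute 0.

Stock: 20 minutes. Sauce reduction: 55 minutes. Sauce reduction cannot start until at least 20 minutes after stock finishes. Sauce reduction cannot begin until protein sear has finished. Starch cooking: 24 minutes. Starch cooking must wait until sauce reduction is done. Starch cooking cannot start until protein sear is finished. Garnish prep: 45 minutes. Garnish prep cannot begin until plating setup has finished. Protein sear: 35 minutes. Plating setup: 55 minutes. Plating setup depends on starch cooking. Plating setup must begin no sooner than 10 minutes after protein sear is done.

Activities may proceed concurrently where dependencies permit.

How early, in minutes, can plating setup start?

119

Nothing blocks protein sear, so it runs from minute 0 to minute 35.
Stock can start immediately at minute 0; it finishes at minute 20.
Sauce reduction cannot start until stock (finishes minute 20, plus 20-minute gap → minute 40); protein sear (finishes minute 35). The controlling bound is minute 40, so sauce reduction finishes at 40 + 55 = minute 95.
For starch cooking: sauce reduction (finishes minute 95); protein sear (finishes minute 35). Taking the maximum gives a start of minute 95, and it finishes at 95 + 24 = minute 119.
Plating setup waits on starch cooking (finishes minute 119); protein sear (finishes minute 35, plus 10-minute gap → minute 45). The latest of these is minute 119, which is the earliest plating setup can start.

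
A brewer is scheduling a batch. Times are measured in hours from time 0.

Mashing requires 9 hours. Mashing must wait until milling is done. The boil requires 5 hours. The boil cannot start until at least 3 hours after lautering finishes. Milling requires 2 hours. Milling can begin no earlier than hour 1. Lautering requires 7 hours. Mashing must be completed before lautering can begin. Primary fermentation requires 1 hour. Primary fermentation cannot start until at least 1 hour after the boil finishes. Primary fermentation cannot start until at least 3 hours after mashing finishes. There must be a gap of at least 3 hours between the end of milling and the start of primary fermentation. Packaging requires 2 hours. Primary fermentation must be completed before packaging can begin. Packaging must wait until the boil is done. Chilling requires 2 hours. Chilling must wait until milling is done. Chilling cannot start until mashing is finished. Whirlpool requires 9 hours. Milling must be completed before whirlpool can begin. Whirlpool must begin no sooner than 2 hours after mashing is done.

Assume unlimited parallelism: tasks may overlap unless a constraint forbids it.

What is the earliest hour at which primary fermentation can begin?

28

Milling cannot begin until its own release at hour 1. It runs from hour 1 to 1 + 2 = hour 3.
After milling (finishes hour 3), mashing can start at hour 3 and finishes at hour 12.
Lautering waits on mashing (finishes hour 12), so it starts at hour 12 and finishes at 12 + 7 = hour 19.
The boil waits on lautering (finishes hour 19, plus 3-hour gap → hour 22), so it starts at hour 22 and finishes at 22 + 5 = hour 27.
Primary fermentation waits on the boil (finishes hour 27, plus 1-hour gap → hour 28); mashing (finishes hour 12, plus 3-hour gap → hour 15); milling (finishes hour 3, plus 3-hour gap → hour 6). The latest of these is hour 28, which is the earliest primary fermentation can start.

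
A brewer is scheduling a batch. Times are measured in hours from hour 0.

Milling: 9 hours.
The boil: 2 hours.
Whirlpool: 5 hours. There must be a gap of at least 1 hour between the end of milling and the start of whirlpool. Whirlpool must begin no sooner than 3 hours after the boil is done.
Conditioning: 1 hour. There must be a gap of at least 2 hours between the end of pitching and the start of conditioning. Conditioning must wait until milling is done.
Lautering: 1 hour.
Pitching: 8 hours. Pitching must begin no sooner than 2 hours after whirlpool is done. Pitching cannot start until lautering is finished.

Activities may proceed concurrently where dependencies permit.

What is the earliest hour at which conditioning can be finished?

The boil has no prerequisites, so it starts at hour 0 and finishes at hour 2.
Lautering can start immediately at hour 0; it finishes at hour 1.
Nothing blocks milling, so it runs from hour 0 to hour 9.
Whirlpool has to wait for milling (finishes hour 9, plus 1-hour gap → hour 10); the boil (finishes hour 2, plus 3-hour gap → hour 5). The latest of these is hour 10, so whirlpool runs hour 10 to 10 + 5 = hour 15.
Pitching cannot start until whirlpool (finishes hour 15, plus 2-hour gap → hour 17); lautering (finishes hour 1). The controlling bound is hour 17, so pitching finishes at 17 + 8 = hour 25.
Conditioning needs all of pitching (finishes hour 25, plus 2-hour gap → hour 27); milling (finishes hour 9). That puts its earliest start at hour 27; it finishes at 27 + 1 = hour 28.

28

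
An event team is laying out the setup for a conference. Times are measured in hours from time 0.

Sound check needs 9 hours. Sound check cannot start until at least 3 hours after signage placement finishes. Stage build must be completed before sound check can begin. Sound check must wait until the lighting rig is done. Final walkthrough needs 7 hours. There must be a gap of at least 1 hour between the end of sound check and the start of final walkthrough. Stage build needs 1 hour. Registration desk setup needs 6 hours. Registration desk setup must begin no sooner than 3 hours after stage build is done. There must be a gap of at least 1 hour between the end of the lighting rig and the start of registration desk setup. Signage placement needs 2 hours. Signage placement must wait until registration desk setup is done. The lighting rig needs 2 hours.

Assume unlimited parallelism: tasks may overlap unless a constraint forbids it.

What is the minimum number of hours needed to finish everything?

The lighting rig has no prerequisites, so it starts at hour 0 and finishes at hour 2.
Nothing blocks stage build, so it runs from hour 0 to hour 1.
For registration desk setup: stage build (finishes hour 1, plus 3-hour gap → hour 4); the lighting rig (finishes hour 2, plus 1-hour gap → hour 3). Taking the maximum gives a start of hour 4, and it finishes at 4 + 6 = hour 10.
Signage placement waits on registration desk setup (finishes hour 10), so it starts at hour 10 and finishes at 10 + 2 = hour 12.
Sound check needs all of signage placement (finishes hour 12, plus 3-hour gap → hour 15); stage build (finishes hour 1); the lighting rig (finishes hour 2). That puts its earliest start at hour 15; it finishes at 15 + 9 = hour 24.
Final walkthrough waits on sound check (finishes hour 24, plus 1-hour gap → hour 25), so it starts at hour 25 and finishes at 25 + 7 = hour 32.
All tasks are finished once the last one completes. Finish times: Stage build at 1, The lighting rig at 2, Registration desk setup at 10, Signage placement at 12, Sound check at 24, Final walkthrough at 32. The latest is hour 32.

32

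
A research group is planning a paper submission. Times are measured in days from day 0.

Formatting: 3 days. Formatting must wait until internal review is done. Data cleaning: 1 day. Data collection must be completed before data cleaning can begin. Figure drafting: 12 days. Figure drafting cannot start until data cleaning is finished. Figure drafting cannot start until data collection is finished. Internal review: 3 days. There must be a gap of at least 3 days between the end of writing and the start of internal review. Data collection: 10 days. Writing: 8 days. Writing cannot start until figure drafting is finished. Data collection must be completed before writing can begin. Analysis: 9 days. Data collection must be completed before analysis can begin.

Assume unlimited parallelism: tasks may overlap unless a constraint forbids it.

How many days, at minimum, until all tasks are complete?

40

Nothing blocks data collection, so it runs from day 0 to day 10.
After data collection (finishes day 10), analysis can start at day 10 and finishes at day 19.
After data collection (finishes day 10), data cleaning can start at day 10 and finishes at day 11.
For figure drafting: data cleaning (finishes day 11); data collection (finishes day 10). Taking the maximum gives a start of day 11, and it finishes at 11 + 12 = day 23.
Writing has to wait for figure drafting (finishes day 23); data collection (finishes day 10). The latest of these is day 23, so writing runs day 23 to 23 + 8 = day 31.
Internal review waits on writing (finishes day 31, plus 3-day gap → day 34), so it starts at day 34 and finishes at 34 + 3 = day 37.
After internal review (finishes day 37), formatting can start at day 37 and finishes at day 40.
All tasks are finished once the last one completes. Finish times: Data collection at 10, Data cleaning at 11, Analysis at 19, Figure drafting at 23, Writing at 31, Internal review at 37, Formatting at 40. The latest is day 40.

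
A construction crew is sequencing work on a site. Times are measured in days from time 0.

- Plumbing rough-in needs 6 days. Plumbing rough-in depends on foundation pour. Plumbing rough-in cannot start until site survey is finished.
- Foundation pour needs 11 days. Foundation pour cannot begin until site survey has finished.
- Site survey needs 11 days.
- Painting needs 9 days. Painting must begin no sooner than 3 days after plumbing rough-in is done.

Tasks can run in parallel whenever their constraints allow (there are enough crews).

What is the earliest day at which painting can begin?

Site survey has no prerequisites, so it starts at day 0 and finishes at day 11.
Foundation pour waits on site survey (finishes day 11), so it starts at day 11 and finishes at 11 + 11 = day 22.
Plumbing rough-in needs all of foundation pour (finishes day 22); site survey (finishes day 11). That puts its earliest start at day 22; it finishes at 22 + 6 = day 28.
Painting waits on plumbing rough-in (finishes day 28, plus 3-day gap → day 31), so the earliest it can start is day 31.

31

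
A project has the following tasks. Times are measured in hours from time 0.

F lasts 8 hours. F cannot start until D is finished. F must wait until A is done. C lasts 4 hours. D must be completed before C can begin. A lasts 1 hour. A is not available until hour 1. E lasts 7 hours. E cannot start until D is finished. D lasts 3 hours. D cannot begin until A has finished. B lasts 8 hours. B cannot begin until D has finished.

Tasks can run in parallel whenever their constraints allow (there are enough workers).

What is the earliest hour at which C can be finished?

9

A waits on its own release at hour 1, so it starts at hour 1 and finishes at 1 + 1 = hour 2.
D cannot begin until A (finishes hour 2). It runs from hour 2 to 2 + 3 = hour 5.
After D (finishes hour 5), C can start at hour 5 and finishes at hour 9.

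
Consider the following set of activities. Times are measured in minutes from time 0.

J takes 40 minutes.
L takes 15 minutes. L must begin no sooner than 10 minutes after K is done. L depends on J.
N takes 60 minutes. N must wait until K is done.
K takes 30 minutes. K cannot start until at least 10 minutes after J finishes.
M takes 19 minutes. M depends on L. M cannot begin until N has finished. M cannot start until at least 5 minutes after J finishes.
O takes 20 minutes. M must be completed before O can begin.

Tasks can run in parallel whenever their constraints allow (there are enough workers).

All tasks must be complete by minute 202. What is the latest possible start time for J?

23

O must finish by minute 202; it takes 20 minutes, so it must start by 202 − 20 = minute 182.
M feeds into O (must start by minute 182); so M must finish by minute 182 and therefore start by minute 163.
Since M (must start by minute 163) depends on it, L must finish by minute 163. Backing off its 15-minute duration gives a latest start of minute 148.
N must finish before M (must start by minute 163). With a 60-minute duration, N must start by 163 − 60 = minute 103.
K must finish in time for L (must start by minute 148, minus 10-minute gap → minute 138); N (must start by minute 103). The tightest is minute 103, so K must start by 103 − 30 = minute 73.
J feeds K (must start by minute 73, minus 10-minute gap → minute 63); L (must start by minute 148); M (must start by minute 163, minus 5-minute gap → minute 158). Taking the minimum, J must finish by minute 63 and start by 63 − 40 = minute 23.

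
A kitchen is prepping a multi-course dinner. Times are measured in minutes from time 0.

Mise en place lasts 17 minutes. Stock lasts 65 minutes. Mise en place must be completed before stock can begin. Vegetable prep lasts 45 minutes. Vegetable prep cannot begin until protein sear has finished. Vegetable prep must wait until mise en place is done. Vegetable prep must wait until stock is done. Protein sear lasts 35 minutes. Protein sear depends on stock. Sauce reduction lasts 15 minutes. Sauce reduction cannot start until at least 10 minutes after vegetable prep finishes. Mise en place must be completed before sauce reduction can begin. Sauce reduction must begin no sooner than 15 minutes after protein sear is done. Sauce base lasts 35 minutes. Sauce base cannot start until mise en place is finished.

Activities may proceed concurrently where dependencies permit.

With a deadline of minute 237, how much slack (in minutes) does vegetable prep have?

Mise en place can start immediately at minute 0; it finishes at minute 17.
Stock cannot begin until mise en place (finishes minute 17). It runs from minute 17 to 17 + 65 = minute 82.
Protein sear waits on stock (finishes minute 82), so it starts at minute 82 and finishes at 82 + 35 = minute 117.
Vegetable prep cannot start until protein sear (finishes minute 117); mise en place (finishes minute 17); stock (finishes minute 82). The controlling bound is minute 117, so vegetable prep finishes at 117 + 45 = minute 162.

Working backward from the deadline:
Sauce reduction has no dependents, so it just needs to finish by minute 237. Starting by 237 − 15 = minute 222 achieves that.
Vegetable prep must finish before sauce reduction (must start by minute 222, minus 10-minute gap → minute 212). With a 45-minute duration, vegetable prep must start by 212 − 45 = minute 167.
So vegetable prep can start as early as minute 117 and as late as minute 167, giving 167 − 117 = 50 minutes of slack.

50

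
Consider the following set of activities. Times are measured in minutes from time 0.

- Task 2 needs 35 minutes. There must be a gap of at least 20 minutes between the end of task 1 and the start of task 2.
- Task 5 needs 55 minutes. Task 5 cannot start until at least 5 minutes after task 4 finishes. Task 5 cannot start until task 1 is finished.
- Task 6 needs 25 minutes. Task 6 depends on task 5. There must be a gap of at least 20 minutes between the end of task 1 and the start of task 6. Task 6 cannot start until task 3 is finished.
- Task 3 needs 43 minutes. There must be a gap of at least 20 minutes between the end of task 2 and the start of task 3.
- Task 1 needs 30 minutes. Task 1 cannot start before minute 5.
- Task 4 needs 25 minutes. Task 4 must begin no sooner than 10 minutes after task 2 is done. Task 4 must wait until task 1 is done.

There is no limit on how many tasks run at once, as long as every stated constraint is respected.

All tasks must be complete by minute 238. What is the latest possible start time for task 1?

Task 6 must finish by minute 238; it takes 25 minutes, so it must start by 238 − 25 = minute 213.
Task 3 feeds into task 6 (must start by minute 213); so task 3 must finish by minute 213 and therefore start by minute 170.
Since task 6 (must start by minute 213) depends on it, task 5 must finish by minute 213. Backing off its 55-minute duration gives a latest start of minute 158.
Task 4 must finish before task 5 (must start by minute 158, minus 5-minute gap → minute 153). With a 25-minute duration, task 4 must start by 153 − 25 = minute 128.
Task 2 has several dependents: task 3 (must start by minute 170, minus 20-minute gap → minute 150); task 4 (must start by minute 128, minus 10-minute gap → minute 118). The earliest of those limits is minute 118, so task 2 must start by 118 − 35 = minute 83.
Task 1 must finish in time for task 2 (must start by minute 83, minus 20-minute gap → minute 63); task 4 (must start by minute 128); task 5 (must start by minute 158); task 6 (must start by minute 213, minus 20-minute gap → minute 193). The tightest is minute 63, so task 1 must start by 63 − 30 = minute 33.

33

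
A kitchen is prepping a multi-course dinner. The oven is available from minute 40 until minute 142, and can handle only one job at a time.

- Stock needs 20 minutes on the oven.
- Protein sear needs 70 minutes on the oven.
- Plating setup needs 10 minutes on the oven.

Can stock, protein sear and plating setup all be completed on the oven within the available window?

Yes

The oven window is 142 − 40 = 102 minutes.
Running back to back, the jobs need 20 + 70 + 10 = 100 minutes on the oven.
Since 100 ≤ 102, they fit within the window.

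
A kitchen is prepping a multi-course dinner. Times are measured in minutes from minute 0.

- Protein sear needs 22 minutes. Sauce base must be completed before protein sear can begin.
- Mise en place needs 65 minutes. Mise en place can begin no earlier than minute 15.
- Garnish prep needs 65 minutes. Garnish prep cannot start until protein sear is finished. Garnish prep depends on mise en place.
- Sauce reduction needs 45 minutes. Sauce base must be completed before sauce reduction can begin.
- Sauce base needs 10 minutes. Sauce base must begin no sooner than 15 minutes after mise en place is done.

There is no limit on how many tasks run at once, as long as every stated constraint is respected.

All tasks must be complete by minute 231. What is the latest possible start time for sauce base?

Garnish prep has no dependents, so it just needs to finish by minute 231. Starting by 231 − 65 = minute 166 achieves that.
Since garnish prep (must start by minute 166) depends on it, protein sear must finish by minute 166. Backing off its 22-minute duration gives a latest start of minute 144.
Sauce reduction must finish by minute 231; it takes 45 minutes, so it must start by 231 − 45 = minute 186.
Sauce base must finish in time for protein sear (must start by minute 144); sauce reduction (must start by minute 186). The tightest is minute 144, so sauce base must start by 144 − 10 = minute 134.

134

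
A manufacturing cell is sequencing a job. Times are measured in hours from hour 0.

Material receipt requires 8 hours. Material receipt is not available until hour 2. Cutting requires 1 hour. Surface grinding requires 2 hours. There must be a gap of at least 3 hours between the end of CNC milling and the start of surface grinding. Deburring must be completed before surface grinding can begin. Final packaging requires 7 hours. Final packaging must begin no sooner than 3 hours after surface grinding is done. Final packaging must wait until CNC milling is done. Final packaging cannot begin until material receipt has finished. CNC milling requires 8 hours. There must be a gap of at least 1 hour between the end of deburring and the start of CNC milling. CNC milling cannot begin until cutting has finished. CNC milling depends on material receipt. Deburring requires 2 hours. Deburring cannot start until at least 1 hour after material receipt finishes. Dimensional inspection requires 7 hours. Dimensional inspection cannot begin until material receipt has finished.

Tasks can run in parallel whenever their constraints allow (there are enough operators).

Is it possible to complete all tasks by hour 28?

Nothing blocks cutting, so it runs from hour 0 to hour 1.
Material receipt waits on its own release at hour 2, so it starts at hour 2 and finishes at 2 + 8 = hour 10.
Dimensional inspection waits on material receipt (finishes hour 10), so it starts at hour 10 and finishes at 10 + 7 = hour 17.
Deburring waits on material receipt (finishes hour 10, plus 1-hour gap → hour 11), so it starts at hour 11 and finishes at 11 + 2 = hour 13.
For CNC milling: deburring (finishes hour 13, plus 1-hour gap → hour 14); cutting (finishes hour 1); material receipt (finishes hour 10). Taking the maximum gives a start of hour 14, and it finishes at 14 + 8 = hour 22.
Surface grinding cannot start until CNC milling (finishes hour 22, plus 3-hour gap → hour 25); deburring (finishes hour 13). The controlling bound is hour 25, so surface grinding finishes at 25 + 2 = hour 27.
Final packaging has to wait for surface grinding (finishes hour 27, plus 3-hour gap → hour 30); CNC milling (finishes hour 22); material receipt (finishes hour 10). The latest of these is hour 30, so final packaging runs hour 30 to 30 + 7 = hour 37.
The earliest everything can be done is hour 37, which is after the deadline of 28, so it is not possible.

No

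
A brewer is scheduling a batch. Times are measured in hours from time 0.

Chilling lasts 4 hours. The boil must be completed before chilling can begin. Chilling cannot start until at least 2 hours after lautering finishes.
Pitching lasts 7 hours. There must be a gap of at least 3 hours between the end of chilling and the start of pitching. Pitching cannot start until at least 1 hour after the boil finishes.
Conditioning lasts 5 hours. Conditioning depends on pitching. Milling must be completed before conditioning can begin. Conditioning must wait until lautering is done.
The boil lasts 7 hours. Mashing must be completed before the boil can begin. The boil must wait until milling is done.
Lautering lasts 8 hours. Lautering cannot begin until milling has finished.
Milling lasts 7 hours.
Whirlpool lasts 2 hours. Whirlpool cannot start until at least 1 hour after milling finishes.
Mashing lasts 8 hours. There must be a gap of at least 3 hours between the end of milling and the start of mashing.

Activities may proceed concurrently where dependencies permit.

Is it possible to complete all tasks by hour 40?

No

Milling has no prerequisites, so it starts at hour 0 and finishes at hour 7.
Whirlpool waits on milling (finishes hour 7, plus 1-hour gap → hour 8), so it starts at hour 8 and finishes at 8 + 2 = hour 10.
Lautering cannot begin until milling (finishes hour 7). It runs from hour 7 to 7 + 8 = hour 15.
Mashing waits on milling (finishes hour 7, plus 3-hour gap → hour 10), so it starts at hour 10 and finishes at 10 + 8 = hour 18.
The boil needs all of mashing (finishes hour 18); milling (finishes hour 7). That puts its earliest start at hour 18; it finishes at 18 + 7 = hour 25.
Chilling cannot start until the boil (finishes hour 25); lautering (finishes hour 15, plus 2-hour gap → hour 17). The controlling bound is hour 25, so chilling finishes at 25 + 4 = hour 29.
Pitching has to wait for chilling (finishes hour 29, plus 3-hour gap → hour 32); the boil (finishes hour 25, plus 1-hour gap → hour 26). The latest of these is hour 32, so pitching runs hour 32 to 32 + 7 = hour 39.
For conditioning: pitching (finishes hour 39); milling (finishes hour 7); lautering (finishes hour 15). Taking the maximum gives a start of hour 39, and it finishes at 39 + 5 = hour 44.
The earliest everything can be done is hour 44, which is after the deadline of 40, so it is not possible.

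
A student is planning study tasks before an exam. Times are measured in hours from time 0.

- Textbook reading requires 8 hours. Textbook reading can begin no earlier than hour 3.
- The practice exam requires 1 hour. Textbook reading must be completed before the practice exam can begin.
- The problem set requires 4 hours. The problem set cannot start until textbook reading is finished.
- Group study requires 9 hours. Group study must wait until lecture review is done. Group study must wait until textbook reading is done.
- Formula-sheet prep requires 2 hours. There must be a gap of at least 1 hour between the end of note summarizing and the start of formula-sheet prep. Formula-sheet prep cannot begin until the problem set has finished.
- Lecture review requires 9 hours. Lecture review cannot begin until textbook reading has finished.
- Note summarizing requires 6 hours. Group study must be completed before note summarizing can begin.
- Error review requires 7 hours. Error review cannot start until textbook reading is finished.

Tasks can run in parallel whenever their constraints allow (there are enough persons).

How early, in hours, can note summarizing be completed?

35

Textbook reading cannot begin until its own release at hour 3. It runs from hour 3 to 3 + 8 = hour 11.
Lecture review cannot begin until textbook reading (finishes hour 11). It runs from hour 11 to 11 + 9 = hour 20.
Group study needs all of lecture review (finishes hour 20); textbook reading (finishes hour 11). That puts its earliest start at hour 20; it finishes at 20 + 9 = hour 29.
Note summarizing waits on group study (finishes hour 29), so it starts at hour 29 and finishes at 29 + 6 = hour 35.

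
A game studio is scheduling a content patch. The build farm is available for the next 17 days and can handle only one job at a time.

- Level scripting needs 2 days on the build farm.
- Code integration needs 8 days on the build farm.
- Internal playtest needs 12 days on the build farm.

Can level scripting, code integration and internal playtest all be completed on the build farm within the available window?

No

Running back to back, the jobs need 2 + 8 + 12 = 22 days on the build farm.
Since 22 > 17, they cannot all fit.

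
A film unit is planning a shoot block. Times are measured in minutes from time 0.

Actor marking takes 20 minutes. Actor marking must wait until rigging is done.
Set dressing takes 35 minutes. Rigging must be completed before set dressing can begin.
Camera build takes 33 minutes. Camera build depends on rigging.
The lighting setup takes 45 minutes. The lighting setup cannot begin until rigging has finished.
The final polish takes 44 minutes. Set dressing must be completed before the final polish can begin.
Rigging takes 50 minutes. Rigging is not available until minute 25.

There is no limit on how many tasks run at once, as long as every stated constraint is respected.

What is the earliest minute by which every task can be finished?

Rigging cannot begin until its own release at minute 25. It runs from minute 25 to 25 + 50 = minute 75.
After rigging (finishes minute 75), actor marking can start at minute 75 and finishes at minute 95.
After rigging (finishes minute 75), camera build can start at minute 75 and finishes at minute 108.
The lighting setup cannot begin until rigging (finishes minute 75). It runs from minute 75 to 75 + 45 = minute 120.
After rigging (finishes minute 75), set dressing can start at minute 75 and finishes at minute 110.
After set dressing (finishes minute 110), the final polish can start at minute 110 and finishes at minute 154.
All tasks are finished once the last one completes. Finish times: Rigging at 75, Set dressing at 110, The lighting setup at 120, Camera build at 108, Actor marking at 95, The final polish at 154. The latest is minute 154.

154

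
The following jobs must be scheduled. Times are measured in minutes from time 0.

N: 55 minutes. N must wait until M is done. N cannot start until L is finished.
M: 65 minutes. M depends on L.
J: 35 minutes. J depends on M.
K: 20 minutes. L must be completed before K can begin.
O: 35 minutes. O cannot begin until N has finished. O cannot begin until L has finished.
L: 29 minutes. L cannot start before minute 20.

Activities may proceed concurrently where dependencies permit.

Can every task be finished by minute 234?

After its own release at minute 20, L can start at minute 20 and finishes at minute 49.
M waits on L (finishes minute 49), so it starts at minute 49 and finishes at 49 + 65 = minute 114.
N needs all of M (finishes minute 114); L (finishes minute 49). That puts its earliest start at minute 114; it finishes at 114 + 55 = minute 169.
O has to wait for N (finishes minute 169); L (finishes minute 49). The latest of these is minute 169, so O runs minute 169 to 169 + 35 = minute 204.
J waits on M (finishes minute 114), so it starts at minute 114 and finishes at 114 + 35 = minute 149.
K waits on L (finishes minute 49), so it starts at minute 49 and finishes at 49 + 20 = minute 69.
Every task is finished by minute 204, which is no later than the deadline of 234, so the schedule is feasible.

Yes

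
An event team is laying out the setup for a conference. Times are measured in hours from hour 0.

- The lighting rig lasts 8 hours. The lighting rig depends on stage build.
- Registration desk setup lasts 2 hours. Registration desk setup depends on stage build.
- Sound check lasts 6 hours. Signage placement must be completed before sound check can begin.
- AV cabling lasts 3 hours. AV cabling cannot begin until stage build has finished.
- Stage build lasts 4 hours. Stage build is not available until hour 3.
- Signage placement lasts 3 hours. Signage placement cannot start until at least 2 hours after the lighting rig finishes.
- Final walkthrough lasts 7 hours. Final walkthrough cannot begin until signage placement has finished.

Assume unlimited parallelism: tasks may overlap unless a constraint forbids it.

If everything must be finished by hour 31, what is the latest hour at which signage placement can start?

21

Nothing follows sound check; the deadline of hour 31 is its only limit. It must start by 31 − 6 = hour 25.
Final walkthrough has no dependents, so it just needs to finish by hour 31. Starting by 31 − 7 = hour 24 achieves that.
Signage placement feeds sound check (must start by hour 25); final walkthrough (must start by hour 24). Taking the minimum, signage placement must finish by hour 24 and start by 24 − 3 = hour 21.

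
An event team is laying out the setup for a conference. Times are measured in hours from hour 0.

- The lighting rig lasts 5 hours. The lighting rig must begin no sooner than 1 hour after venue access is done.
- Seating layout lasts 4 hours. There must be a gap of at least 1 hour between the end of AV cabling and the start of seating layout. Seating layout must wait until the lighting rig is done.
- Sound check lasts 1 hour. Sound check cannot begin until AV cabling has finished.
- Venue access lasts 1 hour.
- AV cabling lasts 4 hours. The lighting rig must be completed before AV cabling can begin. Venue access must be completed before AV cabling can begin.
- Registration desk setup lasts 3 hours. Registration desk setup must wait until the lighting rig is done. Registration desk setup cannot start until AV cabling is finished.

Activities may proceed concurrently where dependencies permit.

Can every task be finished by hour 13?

Nothing blocks venue access, so it runs from hour 0 to hour 1.
The lighting rig waits on venue access (finishes hour 1, plus 1-hour gap → hour 2), so it starts at hour 2 and finishes at 2 + 5 = hour 7.
AV cabling has to wait for the lighting rig (finishes hour 7); venue access (finishes hour 1). The latest of these is hour 7, so AV cabling runs hour 7 to 7 + 4 = hour 11.
Sound check cannot begin until AV cabling (finishes hour 11). It runs from hour 11 to 11 + 1 = hour 12.
For registration desk setup: the lighting rig (finishes hour 7); AV cabling (finishes hour 11). Taking the maximum gives a start of hour 11, and it finishes at 11 + 3 = hour 14.
Seating layout cannot start until AV cabling (finishes hour 11, plus 1-hour gap → hour 12); the lighting rig (finishes hour 7). The controlling bound is hour 12, so seating layout finishes at 12 + 4 = hour 16.
The earliest everything can be done is hour 16, which is after the deadline of 13, so it is not possible.

No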